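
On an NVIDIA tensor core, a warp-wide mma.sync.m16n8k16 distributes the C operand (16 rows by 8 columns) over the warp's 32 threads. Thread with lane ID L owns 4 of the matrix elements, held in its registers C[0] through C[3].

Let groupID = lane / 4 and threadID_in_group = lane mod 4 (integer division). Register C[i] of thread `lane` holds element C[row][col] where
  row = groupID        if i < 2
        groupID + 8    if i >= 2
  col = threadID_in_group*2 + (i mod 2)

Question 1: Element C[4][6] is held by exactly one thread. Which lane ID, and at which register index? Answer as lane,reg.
r=4→G=4,rhi=0  c=6→T=3,p=0
L=4*4+3=19  i=0*2+0=0

19,0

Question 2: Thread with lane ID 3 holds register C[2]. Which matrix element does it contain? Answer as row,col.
3: g=0,t=3
[2] (0+8,3*2+0) = (8,6)

8,6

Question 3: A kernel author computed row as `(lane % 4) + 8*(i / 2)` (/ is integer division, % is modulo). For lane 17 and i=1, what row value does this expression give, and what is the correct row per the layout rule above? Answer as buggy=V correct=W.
buggy=1 correct=4

`(lane % 4) + 8*(i / 2)`[17,1]⇒1
lane 17⇒17/4=4, 17 mod 4=1
i=1  r:4+0⇒4  c:2·1+1⇒3
row: 1 vs 4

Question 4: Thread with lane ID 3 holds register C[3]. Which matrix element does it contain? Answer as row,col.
lane 3=>3/4=0, 3 mod 4=3
i=3  r:0+8=>8  c:2·3+1=>7

8,7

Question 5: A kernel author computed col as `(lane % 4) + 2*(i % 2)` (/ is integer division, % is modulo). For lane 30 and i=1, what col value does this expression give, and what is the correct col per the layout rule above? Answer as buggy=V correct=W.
`(lane % 4) + 2*(i % 2)`[30,1]->4
L=30->g=30>>2=7, t=30&3=2
[1]->row 7+0=7  col 2·2+1=5
col: 4 vs 5

buggy=4 correct=5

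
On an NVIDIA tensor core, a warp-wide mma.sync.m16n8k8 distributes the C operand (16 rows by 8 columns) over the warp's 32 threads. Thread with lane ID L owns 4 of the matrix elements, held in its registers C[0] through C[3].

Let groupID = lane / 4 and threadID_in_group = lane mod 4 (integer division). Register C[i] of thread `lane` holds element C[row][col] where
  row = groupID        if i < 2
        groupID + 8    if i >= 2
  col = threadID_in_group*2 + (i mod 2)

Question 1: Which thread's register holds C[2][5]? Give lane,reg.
10,1

r:2=>grp=2,rB=0  c:5=>tig=2,lo=1
L=2*4+2=10  i=0*2+1=1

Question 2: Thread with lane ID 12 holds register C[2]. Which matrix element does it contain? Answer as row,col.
11,0

12: G=3,T=0
[2] (3+8,0*2+0) = (11,0)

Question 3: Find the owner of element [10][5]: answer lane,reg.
r=10→G=2,rhi=1  c=5→T=2,p=1
L=2*4+2=10  i=1*2+1=3

10,3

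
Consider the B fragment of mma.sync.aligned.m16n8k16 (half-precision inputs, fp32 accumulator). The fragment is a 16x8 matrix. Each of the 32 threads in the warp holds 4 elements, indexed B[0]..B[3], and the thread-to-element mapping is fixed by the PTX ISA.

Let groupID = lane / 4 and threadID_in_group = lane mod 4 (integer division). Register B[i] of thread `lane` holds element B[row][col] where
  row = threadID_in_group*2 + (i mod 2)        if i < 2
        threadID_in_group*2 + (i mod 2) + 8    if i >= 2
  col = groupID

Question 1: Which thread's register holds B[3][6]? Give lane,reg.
25,1

c:6=>grp=6  r:3=>rB=0,tig=1,lo=1
L=6*4+1=25  i=0*2+1=1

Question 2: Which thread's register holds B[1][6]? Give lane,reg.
24,1

c=6⇒gr=6  r=1⇒Rb=0,th=0,odd=1
L=6*4+0=24  i=0*2+1=1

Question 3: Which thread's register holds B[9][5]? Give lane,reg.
20,3

c: 5->gid=5  r: 9->r8=1,tid=0,i&1=1
L=5*4+0=20  i=1*2+1=3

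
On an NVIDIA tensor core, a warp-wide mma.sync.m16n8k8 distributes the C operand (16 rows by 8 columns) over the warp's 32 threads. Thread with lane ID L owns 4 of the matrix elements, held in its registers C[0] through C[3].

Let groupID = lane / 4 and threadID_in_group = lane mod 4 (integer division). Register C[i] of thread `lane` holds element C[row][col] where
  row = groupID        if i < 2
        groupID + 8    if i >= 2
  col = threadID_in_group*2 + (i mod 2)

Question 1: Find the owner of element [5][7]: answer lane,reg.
23,1

r=5→G=5,rhi=0  c=7→T=3,p=1
L=5*4+3=23  i=0*2+1=1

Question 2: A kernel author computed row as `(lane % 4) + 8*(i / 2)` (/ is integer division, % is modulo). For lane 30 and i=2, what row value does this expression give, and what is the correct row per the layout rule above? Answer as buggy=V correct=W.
`(lane % 4) + 8*(i / 2)`[30,2]→10
lane 30: G=7 (30/4), T=2 (30%4)
i=2: r=7+8=15, c=2*2+0=4
row: 10 vs 15

buggy=10 correct=15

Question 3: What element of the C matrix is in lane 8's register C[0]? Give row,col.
2,0

8: gr=2,th=0
[0] (2+0,0*2+0) = (2,0)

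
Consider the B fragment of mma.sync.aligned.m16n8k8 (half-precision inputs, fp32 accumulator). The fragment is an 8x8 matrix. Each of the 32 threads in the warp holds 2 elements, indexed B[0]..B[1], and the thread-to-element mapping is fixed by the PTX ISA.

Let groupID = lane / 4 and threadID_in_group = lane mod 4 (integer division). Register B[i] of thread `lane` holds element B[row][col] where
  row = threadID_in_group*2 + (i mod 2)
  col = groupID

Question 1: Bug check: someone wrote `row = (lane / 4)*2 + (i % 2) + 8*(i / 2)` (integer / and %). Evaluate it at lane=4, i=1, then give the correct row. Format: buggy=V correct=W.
`(lane / 4)*2 + (i % 2) + 8*(i / 2)`[4,1]->3
lane 4: g=1 (4/4), t=0 (4%4)
i=1: r=0*2+1=1, c=g=1
row: 3 vs 1

buggy=3 correct=1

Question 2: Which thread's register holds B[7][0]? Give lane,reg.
c:0=>grp=0  r:7=>tig=3,lo=1
L=0*4+3=3  i=1=1

3,1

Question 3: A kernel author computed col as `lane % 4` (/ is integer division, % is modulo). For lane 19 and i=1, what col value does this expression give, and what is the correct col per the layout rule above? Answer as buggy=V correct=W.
buggy=3 correct=4

`lane % 4`[19,1]->3
L=19->g=19>>2=4, t=19&3=3
[1]->row 3·2+1=7  col g=4
col: 3 vs 4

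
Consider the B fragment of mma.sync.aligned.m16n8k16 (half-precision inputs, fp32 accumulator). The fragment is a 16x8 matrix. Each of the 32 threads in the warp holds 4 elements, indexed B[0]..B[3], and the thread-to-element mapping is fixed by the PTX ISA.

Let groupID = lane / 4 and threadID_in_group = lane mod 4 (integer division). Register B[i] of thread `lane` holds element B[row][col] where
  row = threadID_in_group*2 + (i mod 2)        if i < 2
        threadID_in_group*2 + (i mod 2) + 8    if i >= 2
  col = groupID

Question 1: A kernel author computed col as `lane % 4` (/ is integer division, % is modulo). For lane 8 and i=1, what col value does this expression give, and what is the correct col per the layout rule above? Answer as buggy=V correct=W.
buggy=0 correct=2

`lane % 4`[8,1]=>0
lane 8=>8/4=2, 8 mod 4=0
i=1  r:2·0+1+0=>1  c:2
col: 0 vs 2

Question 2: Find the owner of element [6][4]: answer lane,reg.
c=4->g=4  r=6->rb=0,t=3,b0=0
L=4*4+3=19  i=0*2+0=0

19,0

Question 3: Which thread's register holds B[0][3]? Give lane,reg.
12,0

c=3->g=3  r=0->rb=0,t=0,b0=0
L=3*4+0=12  i=0*2+0=0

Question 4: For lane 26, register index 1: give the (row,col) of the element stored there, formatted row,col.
5,6

L=26=>grp=26>>2=6, tig=26&3=2
[1]=>row 2·2+1+0=5  col grp=6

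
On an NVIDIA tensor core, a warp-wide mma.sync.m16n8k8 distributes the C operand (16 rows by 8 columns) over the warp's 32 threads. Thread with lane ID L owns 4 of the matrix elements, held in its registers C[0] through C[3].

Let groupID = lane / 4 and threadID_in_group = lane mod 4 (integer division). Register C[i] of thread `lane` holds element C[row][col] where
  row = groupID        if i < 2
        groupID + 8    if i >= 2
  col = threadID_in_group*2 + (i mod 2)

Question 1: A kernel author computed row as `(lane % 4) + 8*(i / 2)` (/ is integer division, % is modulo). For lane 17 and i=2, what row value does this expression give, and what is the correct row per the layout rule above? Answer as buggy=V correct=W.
`(lane % 4) + 8*(i / 2)`[17,2]⇒9
lane 17⇒17/4=4, 17 mod 4=1
i=2  r:4+8⇒12  c:2·1+0⇒2
row: 9 vs 12

buggy=9 correct=12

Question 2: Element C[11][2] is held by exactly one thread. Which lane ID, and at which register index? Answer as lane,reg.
13,2

r=11->g=3,rb=1  c=2->t=1,b0=0
L=3*4+1=13  i=1*2+0=2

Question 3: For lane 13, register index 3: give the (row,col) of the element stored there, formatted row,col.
L=13=>grp=13>>2=3, tig=13&3=1
[3]=>row 3+8=11  col 1·2+1=3

11,3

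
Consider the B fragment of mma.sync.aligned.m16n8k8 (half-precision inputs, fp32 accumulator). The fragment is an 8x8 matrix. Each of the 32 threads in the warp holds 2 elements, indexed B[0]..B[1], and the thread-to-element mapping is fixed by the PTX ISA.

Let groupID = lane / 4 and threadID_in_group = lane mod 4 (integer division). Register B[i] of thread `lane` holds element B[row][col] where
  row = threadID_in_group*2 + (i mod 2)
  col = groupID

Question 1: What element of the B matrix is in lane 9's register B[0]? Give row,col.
lane 9=>9/4=2, 9 mod 4=1
i=0  r:2·1+0=>2  c:2

2,2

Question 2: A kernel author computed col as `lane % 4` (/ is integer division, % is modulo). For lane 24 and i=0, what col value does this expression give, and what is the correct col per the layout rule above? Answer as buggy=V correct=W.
`lane % 4`[24,0]→0
24: G=6,T=0
[0] (0*2+0,6) = (0,6)
col: 0 vs 6

buggy=0 correct=6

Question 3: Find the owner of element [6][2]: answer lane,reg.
11,0

c=2⇒gr=2  r=6⇒th=3,odd=0
L=2*4+3=11  i=0=0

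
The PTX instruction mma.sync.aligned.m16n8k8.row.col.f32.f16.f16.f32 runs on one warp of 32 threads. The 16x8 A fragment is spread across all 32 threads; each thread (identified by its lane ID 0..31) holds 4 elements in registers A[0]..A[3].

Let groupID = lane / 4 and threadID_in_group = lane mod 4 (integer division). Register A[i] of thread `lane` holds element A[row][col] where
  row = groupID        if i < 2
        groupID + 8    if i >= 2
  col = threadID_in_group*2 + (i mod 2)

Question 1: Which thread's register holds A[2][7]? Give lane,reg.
11,1

r=2⇒gr=2,Rb=0  c=7⇒th=3,odd=1
L=2*4+3=11  i=0*2+1=1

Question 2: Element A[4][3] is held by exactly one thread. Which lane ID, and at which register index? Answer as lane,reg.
r:4=>grp=4,rB=0  c:3=>tig=1,lo=1
L=4*4+1=17  i=0*2+1=1

17,1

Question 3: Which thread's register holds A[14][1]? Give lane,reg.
r: 14->gid=6,r8=1  c: 1->tid=0,i&1=1
L=6*4+0=24  i=1*2+1=3

24,3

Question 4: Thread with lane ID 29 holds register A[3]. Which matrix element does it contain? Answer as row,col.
15,3

29: gr=7,th=1
[3] (7+8,1*2+1) = (15,3)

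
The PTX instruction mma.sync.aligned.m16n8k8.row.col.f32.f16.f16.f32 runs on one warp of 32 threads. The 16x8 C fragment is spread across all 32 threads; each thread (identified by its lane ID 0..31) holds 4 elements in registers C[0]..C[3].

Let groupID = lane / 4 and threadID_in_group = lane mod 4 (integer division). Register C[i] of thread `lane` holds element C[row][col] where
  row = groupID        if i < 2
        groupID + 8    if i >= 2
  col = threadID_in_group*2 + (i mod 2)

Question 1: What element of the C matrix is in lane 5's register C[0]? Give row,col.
lane 5⇒5/4=1, 5 mod 4=1
i=0  r:1+0⇒1  c:2·1+0⇒2

1,2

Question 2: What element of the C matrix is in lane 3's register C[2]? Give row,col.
lane 3->3/4=0, 3 mod 4=3
i=2  r:0+8->8  c:2·3+0->6

8,6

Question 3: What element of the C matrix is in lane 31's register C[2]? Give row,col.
15,6

31: G=7,T=3
[2] (7+8,3*2+0) = (15,6)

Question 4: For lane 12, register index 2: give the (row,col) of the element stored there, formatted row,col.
11,0

lane 12: grp=3 (12/4), tig=0 (12%4)
i=2: r=3+8=11, c=0*2+0=0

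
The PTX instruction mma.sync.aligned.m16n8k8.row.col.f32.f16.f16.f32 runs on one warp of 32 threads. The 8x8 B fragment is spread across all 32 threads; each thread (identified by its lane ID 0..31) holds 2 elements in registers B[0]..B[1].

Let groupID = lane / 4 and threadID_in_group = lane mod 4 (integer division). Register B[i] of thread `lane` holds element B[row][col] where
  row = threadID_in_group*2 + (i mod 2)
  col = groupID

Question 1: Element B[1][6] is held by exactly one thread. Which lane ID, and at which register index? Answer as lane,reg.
24,1

c=6⇒gr=6  r=1⇒th=0,odd=1
L=6*4+0=24  i=1=1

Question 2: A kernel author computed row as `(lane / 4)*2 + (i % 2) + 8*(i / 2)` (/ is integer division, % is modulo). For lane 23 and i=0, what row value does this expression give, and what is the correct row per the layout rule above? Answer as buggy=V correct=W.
`(lane / 4)*2 + (i % 2) + 8*(i / 2)`[23,0]->10
23: g=5,t=3
[0] (3*2+0,5) = (6,5)
row: 10 vs 6

buggy=10 correct=6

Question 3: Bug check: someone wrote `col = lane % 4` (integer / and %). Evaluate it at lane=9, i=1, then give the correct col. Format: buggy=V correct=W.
buggy=1 correct=2

`lane % 4`[9,1]⇒1
lane 9: gr=2 (9/4), th=1 (9%4)
i=1: r=1*2+1=3, c=gr=2
col: 1 vs 2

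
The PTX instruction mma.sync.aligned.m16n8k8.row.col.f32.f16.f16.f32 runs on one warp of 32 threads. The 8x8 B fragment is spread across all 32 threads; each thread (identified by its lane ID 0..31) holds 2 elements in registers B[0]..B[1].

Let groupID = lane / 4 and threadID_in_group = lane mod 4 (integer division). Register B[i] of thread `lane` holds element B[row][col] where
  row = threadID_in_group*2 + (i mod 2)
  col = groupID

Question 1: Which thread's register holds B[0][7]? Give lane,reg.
28,0

c=7→G=7  r=0→T=0,p=0
L=7*4+0=28  i=0=0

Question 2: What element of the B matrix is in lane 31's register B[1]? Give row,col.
7,7

lane 31=>31/4=7, 31 mod 4=3
i=1  r:2·3+1=>7  c:7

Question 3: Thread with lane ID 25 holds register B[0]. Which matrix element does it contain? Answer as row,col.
L=25->gid=25>>2=6, tid=25&3=1
[0]->row 1·2+0=2  col gid=6

2,6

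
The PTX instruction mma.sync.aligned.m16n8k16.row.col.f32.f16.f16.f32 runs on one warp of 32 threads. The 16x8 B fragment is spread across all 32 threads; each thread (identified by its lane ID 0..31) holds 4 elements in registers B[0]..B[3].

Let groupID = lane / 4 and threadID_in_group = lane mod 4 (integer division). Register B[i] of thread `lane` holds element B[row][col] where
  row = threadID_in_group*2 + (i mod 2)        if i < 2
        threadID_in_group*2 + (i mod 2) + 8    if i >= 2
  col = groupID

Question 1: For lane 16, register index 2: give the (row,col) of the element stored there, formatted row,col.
8,4

lane 16->16/4=4, 16 mod 4=0
i=2  r:2·0+0+8->8  c:4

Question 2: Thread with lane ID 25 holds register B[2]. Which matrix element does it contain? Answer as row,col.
10,6

lane 25: G=6 (25/4), T=1 (25%4)
i=2: r=1*2+0+8=10, c=G=6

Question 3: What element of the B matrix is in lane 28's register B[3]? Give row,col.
28: G=7,T=0
[3] (0*2+1+8,7) = (9,7)

9,7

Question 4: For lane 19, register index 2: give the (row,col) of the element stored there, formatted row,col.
14,4

lane 19->19/4=4, 19 mod 4=3
i=2  r:2·3+0+8->14  c:4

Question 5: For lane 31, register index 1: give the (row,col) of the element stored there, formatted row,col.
lane 31→31/4=7, 31 mod 4=3
i=1  r:2·3+1+0→7  c:7

7,7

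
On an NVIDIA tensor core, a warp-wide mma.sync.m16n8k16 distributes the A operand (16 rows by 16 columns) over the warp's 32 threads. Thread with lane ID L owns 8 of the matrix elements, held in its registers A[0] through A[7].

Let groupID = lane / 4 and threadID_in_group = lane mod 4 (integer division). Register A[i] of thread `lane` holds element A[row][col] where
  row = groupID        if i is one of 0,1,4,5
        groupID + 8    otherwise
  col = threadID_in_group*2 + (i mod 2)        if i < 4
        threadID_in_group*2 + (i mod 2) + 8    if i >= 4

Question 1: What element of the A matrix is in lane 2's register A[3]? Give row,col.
lane 2: grp=0 (2/4), tig=2 (2%4)
i=3: r=0+8=8, c=2*2+1+0=5

8,5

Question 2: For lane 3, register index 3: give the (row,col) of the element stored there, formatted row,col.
lane 3: gr=0 (3/4), th=3 (3%4)
i=3: r=0+8=8, c=3*2+1+0=7

8,7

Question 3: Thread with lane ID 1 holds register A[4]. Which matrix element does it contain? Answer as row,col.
1: gid=0,tid=1
[4] (0+0,1*2+0+8) = (0,10)

0,10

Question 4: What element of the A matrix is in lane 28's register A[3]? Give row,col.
15,1

28: grp=7,tig=0
[3] (7+8,0*2+1+0) = (15,1)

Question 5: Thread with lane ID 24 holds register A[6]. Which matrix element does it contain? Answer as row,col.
L=24=>grp=24>>2=6, tig=24&3=0
[6]=>row 6+8=14  col 0·2+0+8=8

14,8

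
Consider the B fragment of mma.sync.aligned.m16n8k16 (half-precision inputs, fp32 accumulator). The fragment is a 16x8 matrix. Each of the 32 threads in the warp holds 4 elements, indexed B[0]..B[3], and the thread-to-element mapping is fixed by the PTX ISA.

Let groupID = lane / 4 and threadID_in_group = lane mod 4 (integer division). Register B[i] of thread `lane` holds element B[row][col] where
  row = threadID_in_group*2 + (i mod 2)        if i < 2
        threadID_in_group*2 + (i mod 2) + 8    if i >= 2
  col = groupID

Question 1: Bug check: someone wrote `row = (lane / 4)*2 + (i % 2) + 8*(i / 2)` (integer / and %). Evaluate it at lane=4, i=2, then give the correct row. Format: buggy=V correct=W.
`(lane / 4)*2 + (i % 2) + 8*(i / 2)`[4,2]=>10
L=4=>grp=4>>2=1, tig=4&3=0
[2]=>row 0·2+0+8=8  col grp=1
row: 10 vs 8

buggy=10 correct=8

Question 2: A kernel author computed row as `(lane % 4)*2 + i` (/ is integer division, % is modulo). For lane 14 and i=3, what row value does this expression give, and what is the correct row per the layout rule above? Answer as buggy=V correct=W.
buggy=7 correct=13

`(lane % 4)*2 + i`[14,3]→7
lane 14→14/4=3, 14 mod 4=2
i=3  r:2·2+1+8→13  c:3
row: 7 vs 13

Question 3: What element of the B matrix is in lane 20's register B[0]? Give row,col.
0,5

lane 20→20/4=5, 20 mod 4=0
i=0  r:2·0+0+0→0  c:5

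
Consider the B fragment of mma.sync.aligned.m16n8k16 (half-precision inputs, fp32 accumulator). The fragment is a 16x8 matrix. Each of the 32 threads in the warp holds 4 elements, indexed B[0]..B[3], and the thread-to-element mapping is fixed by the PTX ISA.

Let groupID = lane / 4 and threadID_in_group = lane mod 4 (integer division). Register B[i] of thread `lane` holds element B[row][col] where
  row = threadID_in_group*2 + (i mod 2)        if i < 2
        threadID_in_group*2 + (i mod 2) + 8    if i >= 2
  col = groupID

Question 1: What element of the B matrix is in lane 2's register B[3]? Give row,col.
13,0

lane 2⇒2/4=0, 2 mod 4=2
i=3  r:2·2+1+8⇒13  c:0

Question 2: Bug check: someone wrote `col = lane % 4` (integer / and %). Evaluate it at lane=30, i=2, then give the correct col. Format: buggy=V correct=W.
`lane % 4`[30,2]→2
30: G=7,T=2
[2] (2*2+0+8,7) = (12,7)
col: 2 vs 7

buggy=2 correct=7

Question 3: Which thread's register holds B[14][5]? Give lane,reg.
23,2

c=5→G=5  r=14→rhi=1,T=3,p=0
L=5*4+3=23  i=1*2+0=2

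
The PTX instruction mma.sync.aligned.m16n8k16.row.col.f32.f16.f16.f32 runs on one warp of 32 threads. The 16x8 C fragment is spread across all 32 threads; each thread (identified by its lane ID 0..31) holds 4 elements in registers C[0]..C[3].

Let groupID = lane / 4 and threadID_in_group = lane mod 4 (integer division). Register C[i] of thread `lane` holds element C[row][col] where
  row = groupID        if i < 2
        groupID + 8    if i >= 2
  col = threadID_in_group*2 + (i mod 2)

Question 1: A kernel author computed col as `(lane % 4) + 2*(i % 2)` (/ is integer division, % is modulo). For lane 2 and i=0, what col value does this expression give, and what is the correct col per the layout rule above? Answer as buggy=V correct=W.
buggy=2 correct=4

`(lane % 4) + 2*(i % 2)`[2,0]→2
lane 2: G=0 (2/4), T=2 (2%4)
i=0: r=0+0=0, c=2*2+0=4
col: 2 vs 4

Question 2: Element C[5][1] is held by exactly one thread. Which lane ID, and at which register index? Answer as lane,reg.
20,1

r=5⇒gr=5,Rb=0  c=1⇒th=0,odd=1
L=5*4+0=20  i=0*2+1=1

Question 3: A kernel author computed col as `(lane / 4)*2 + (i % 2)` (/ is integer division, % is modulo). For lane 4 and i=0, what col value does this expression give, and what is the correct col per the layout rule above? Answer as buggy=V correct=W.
`(lane / 4)*2 + (i % 2)`[4,0]->2
4: g=1,t=0
[0] (1+0,0*2+0) = (1,0)
col: 2 vs 0

buggy=2 correct=0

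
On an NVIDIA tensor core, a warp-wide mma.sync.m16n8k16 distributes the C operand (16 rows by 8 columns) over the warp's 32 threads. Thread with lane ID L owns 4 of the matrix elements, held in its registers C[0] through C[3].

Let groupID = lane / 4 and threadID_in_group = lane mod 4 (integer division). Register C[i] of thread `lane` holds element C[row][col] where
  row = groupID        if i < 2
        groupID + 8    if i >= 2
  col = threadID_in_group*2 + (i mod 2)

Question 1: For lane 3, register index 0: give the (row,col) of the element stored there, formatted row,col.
0,6

3: gr=0,th=3
[0] (0+0,3*2+0) = (0,6)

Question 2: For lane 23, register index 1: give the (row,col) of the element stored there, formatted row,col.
23: gr=5,th=3
[1] (5+0,3*2+1) = (5,7)

5,7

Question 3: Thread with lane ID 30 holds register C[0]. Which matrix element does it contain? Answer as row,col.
L=30->gid=30>>2=7, tid=30&3=2
[0]->row 7+0=7  col 2·2+0=4

7,4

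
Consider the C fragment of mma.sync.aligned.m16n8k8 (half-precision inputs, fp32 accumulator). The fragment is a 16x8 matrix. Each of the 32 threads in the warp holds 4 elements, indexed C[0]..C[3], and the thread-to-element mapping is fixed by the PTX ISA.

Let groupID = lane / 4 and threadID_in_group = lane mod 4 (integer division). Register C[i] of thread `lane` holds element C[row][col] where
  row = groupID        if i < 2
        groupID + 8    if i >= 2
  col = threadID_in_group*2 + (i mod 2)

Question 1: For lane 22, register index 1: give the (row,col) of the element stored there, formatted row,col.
22: gr=5,th=2
[1] (5+0,2*2+1) = (5,5)

5,5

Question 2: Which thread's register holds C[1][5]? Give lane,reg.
r=1⇒gr=1,Rb=0  c=5⇒th=2,odd=1
L=1*4+2=6  i=0*2+1=1

6,1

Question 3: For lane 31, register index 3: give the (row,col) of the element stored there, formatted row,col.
L=31->g=31>>2=7, t=31&3=3
[3]->row 7+8=15  col 3·2+1=7

15,7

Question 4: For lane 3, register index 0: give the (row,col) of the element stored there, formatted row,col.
0,6

3: g=0,t=3
[0] (0+0,3*2+0) = (0,6)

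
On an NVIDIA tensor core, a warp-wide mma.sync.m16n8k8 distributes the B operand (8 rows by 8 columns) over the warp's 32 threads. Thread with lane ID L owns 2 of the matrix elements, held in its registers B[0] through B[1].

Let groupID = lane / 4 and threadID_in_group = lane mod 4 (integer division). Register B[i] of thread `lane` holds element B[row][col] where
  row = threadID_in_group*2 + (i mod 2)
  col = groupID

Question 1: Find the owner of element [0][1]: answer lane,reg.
4,0

c: 1->gid=1  r: 0->tid=0,i&1=0
L=1*4+0=4  i=0=0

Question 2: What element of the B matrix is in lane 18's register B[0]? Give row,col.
L=18->g=18>>2=4, t=18&3=2
[0]->row 2·2+0=4  col g=4

4,4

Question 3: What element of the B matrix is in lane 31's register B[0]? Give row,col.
lane 31: grp=7 (31/4), tig=3 (31%4)
i=0: r=3*2+0=6, c=grp=7

6,7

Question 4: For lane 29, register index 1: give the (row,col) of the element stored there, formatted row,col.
3,7

L=29⇒gr=29>>2=7, th=29&3=1
[1]⇒row 1·2+1=3  col gr=7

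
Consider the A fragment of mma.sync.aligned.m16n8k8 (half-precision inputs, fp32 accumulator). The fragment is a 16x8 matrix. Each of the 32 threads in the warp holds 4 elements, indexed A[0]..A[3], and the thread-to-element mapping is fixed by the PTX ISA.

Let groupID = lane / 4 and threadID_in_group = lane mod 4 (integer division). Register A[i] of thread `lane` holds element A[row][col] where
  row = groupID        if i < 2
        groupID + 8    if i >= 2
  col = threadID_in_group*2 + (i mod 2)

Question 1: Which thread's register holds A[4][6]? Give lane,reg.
19,0

r=4→G=4,rhi=0  c=6→T=3,p=0
L=4*4+3=19  i=0*2+0=0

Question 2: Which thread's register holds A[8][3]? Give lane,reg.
r:8=>grp=0,rB=1  c:3=>tig=1,lo=1
L=0*4+1=1  i=1*2+1=3

1,3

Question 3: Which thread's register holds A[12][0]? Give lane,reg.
16,2

r=12→G=4,rhi=1  c=0→T=0,p=0
L=4*4+0=16  i=1*2+0=2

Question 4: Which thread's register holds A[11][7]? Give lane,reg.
r=11→G=3,rhi=1  c=7→T=3,p=1
L=3*4+3=15  i=1*2+1=3

15,3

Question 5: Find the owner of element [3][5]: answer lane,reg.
14,1

r:3=>grp=3,rB=0  c:5=>tig=2,lo=1
L=3*4+2=14  i=0*2+1=1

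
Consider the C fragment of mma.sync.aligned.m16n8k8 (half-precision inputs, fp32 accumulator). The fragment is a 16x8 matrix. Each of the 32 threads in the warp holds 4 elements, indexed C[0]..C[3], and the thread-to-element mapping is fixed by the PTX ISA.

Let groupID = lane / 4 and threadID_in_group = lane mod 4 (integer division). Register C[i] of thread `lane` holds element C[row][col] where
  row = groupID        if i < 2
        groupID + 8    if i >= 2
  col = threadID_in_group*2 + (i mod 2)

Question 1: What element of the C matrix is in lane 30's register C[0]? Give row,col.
7,4

30: g=7,t=2
[0] (7+0,2*2+0) = (7,4)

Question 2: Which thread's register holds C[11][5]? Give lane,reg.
r: 11->gid=3,r8=1  c: 5->tid=2,i&1=1
L=3*4+2=14  i=1*2+1=3

14,3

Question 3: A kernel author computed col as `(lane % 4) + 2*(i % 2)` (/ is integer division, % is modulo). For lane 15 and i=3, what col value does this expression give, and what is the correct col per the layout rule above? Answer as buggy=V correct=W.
`(lane % 4) + 2*(i % 2)`[15,3]⇒5
lane 15: gr=3 (15/4), th=3 (15%4)
i=3: r=3+8=11, c=3*2+1=7
col: 5 vs 7

buggy=5 correct=7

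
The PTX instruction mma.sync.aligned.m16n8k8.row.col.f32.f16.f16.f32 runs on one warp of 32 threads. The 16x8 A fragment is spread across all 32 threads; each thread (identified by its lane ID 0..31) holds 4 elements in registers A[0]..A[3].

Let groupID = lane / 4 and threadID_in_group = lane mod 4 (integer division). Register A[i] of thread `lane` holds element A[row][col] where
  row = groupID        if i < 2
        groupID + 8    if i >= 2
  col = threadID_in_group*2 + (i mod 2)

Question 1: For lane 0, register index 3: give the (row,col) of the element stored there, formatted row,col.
8,1

L=0→G=0>>2=0, T=0&3=0
[3]→row 0+8=8  col 0·2+1=1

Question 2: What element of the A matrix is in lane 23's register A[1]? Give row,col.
23: grp=5,tig=3
[1] (5+0,3*2+1) = (5,7)

5,7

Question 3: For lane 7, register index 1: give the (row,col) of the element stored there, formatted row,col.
lane 7: g=1 (7/4), t=3 (7%4)
i=1: r=1+0=1, c=3*2+1=7

1,7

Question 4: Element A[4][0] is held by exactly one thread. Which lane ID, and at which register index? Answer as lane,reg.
16,0

r=4->g=4,rb=0  c=0->t=0,b0=0
L=4*4+0=16  i=0*2+0=0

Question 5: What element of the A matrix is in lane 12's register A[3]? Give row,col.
11,1

12: gid=3,tid=0
[3] (3+8,0*2+1) = (11,1)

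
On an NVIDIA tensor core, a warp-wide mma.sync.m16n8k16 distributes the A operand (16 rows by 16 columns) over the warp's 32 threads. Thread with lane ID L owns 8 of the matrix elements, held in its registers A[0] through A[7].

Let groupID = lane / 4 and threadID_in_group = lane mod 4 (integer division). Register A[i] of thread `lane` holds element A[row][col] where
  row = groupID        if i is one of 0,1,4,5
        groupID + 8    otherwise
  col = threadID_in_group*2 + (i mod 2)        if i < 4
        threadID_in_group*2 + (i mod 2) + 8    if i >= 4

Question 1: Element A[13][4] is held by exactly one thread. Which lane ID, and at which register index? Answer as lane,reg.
r=13->g=5,rb=1  c=4->cb=0,t=2,b0=0
L=5*4+2=22  i=0*4+1*2+0=2

22,2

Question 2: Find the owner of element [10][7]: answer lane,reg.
11,3

r=10->g=2,rb=1  c=7->cb=0,t=3,b0=1
L=2*4+3=11  i=0*4+1*2+1=3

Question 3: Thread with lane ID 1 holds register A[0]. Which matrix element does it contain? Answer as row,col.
0,2

1: G=0,T=1
[0] (0+0,1*2+0+0) = (0,2)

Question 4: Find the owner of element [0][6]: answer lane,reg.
r=0⇒gr=0,Rb=0  c=6⇒Cb=0,th=3,odd=0
L=0*4+3=3  i=0*4+0*2+0=0

3,0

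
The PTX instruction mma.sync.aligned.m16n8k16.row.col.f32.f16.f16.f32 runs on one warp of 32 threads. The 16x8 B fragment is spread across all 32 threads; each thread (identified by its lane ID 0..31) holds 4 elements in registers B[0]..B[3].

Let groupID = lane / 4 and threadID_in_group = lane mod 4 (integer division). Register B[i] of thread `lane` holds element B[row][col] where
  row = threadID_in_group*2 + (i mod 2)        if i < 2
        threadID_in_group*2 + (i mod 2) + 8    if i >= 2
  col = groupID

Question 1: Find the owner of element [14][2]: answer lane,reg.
11,2

c=2→G=2  r=14→rhi=1,T=3,p=0
L=2*4+3=11  i=1*2+0=2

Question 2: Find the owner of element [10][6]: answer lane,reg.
25,2

c: 6->gid=6  r: 10->r8=1,tid=1,i&1=0
L=6*4+1=25  i=1*2+0=2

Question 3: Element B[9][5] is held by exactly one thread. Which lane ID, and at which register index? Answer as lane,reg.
c: 5->gid=5  r: 9->r8=1,tid=0,i&1=1
L=5*4+0=20  i=1*2+1=3

20,3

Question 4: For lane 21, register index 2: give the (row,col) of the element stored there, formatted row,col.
lane 21: gid=5 (21/4), tid=1 (21%4)
i=2: r=1*2+0+8=10, c=gid=5

10,5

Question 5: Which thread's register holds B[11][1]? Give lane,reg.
c: 1->gid=1  r: 11->r8=1,tid=1,i&1=1
L=1*4+1=5  i=1*2+1=3

5,3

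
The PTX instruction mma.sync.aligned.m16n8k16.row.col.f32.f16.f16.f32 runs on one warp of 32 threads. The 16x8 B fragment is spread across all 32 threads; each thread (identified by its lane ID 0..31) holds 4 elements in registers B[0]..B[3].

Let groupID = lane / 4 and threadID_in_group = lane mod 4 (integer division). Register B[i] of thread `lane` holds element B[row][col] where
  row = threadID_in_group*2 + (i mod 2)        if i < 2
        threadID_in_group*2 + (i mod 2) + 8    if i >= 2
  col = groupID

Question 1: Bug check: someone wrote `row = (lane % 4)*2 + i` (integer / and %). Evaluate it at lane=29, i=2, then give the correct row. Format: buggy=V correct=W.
`(lane % 4)*2 + i`[29,2]→4
29: G=7,T=1
[2] (1*2+0+8,7) = (10,7)
row: 4 vs 10

buggy=4 correct=10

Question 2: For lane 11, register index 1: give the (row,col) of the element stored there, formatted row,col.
7,2

L=11=>grp=11>>2=2, tig=11&3=3
[1]=>row 3·2+1+0=7  col grp=2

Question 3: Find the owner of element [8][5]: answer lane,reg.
c=5⇒gr=5  r=8⇒Rb=1,th=0,odd=0
L=5*4+0=20  i=1*2+0=2

20,2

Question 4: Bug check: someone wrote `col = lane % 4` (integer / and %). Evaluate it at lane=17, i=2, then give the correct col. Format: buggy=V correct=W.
buggy=1 correct=4

`lane % 4`[17,2]->1
L=17->gid=17>>2=4, tid=17&3=1
[2]->row 1·2+0+8=10  col gid=4
col: 1 vs 4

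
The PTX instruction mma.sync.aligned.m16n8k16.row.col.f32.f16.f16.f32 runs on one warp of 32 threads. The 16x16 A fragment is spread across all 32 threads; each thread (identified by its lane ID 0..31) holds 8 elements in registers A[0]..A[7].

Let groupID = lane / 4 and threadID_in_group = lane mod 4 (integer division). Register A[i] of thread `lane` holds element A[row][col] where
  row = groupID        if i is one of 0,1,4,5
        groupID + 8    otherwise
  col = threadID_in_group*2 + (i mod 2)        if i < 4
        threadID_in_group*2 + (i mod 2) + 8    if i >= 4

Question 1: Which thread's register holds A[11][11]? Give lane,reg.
13,7

r=11->g=3,rb=1  c=11->cb=1,t=1,b0=1
L=3*4+1=13  i=1*4+1*2+1=7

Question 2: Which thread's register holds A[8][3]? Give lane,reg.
r:8=>grp=0,rB=1  c:3=>cB=0,tig=1,lo=1
L=0*4+1=1  i=0*4+1*2+1=3

1,3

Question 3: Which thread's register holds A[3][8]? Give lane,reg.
r=3->g=3,rb=0  c=8->cb=1,t=0,b0=0
L=3*4+0=12  i=1*4+0*2+0=4

12,4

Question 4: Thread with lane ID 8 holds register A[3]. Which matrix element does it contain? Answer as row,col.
lane 8: gr=2 (8/4), th=0 (8%4)
i=3: r=2+8=10, c=0*2+1+0=1

10,1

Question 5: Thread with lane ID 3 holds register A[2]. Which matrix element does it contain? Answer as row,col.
8,6

L=3⇒gr=3>>2=0, th=3&3=3
[2]⇒row 0+8=8  col 3·2+0+0=6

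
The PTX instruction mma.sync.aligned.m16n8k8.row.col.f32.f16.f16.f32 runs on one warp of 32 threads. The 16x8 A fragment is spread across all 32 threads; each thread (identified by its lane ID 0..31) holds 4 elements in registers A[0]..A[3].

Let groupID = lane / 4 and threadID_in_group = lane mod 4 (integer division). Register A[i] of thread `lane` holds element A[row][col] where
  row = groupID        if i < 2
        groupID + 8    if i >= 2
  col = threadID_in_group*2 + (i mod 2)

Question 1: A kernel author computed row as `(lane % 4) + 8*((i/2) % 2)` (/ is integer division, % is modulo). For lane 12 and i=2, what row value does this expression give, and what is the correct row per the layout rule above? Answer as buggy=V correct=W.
buggy=8 correct=11

`(lane % 4) + 8*((i/2) % 2)`[12,2]->8
lane 12->12/4=3, 12 mod 4=0
i=2  r:3+8->11  c:2·0+0->0
row: 8 vs 11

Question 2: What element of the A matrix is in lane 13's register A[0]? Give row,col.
3,2

lane 13: g=3 (13/4), t=1 (13%4)
i=0: r=3+0=3, c=1*2+0=2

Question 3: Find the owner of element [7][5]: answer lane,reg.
r=7→G=7,rhi=0  c=5→T=2,p=1
L=7*4+2=30  i=0*2+1=1

30,1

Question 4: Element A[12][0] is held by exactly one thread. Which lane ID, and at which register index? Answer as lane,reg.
16,2

r=12→G=4,rhi=1  c=0→T=0,p=0
L=4*4+0=16  i=1*2+0=2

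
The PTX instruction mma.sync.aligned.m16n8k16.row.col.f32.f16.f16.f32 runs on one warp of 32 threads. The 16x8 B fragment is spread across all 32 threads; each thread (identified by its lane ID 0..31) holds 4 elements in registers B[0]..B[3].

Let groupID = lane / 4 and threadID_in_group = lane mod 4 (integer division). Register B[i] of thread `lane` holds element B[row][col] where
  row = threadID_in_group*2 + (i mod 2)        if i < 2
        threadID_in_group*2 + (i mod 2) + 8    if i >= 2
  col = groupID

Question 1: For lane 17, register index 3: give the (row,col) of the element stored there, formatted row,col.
11,4

17: gid=4,tid=1
[3] (1*2+1+8,4) = (11,4)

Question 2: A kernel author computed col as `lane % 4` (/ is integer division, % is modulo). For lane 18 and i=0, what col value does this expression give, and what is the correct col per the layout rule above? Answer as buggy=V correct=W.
buggy=2 correct=4

`lane % 4`[18,0]→2
lane 18→18/4=4, 18 mod 4=2
i=0  r:2·2+0+0→4  c:4
col: 2 vs 4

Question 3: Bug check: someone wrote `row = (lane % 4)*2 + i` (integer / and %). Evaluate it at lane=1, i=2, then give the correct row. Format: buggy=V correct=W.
`(lane % 4)*2 + i`[1,2]->4
lane 1: gid=0 (1/4), tid=1 (1%4)
i=2: r=1*2+0+8=10, c=gid=0
row: 4 vs 10

buggy=4 correct=10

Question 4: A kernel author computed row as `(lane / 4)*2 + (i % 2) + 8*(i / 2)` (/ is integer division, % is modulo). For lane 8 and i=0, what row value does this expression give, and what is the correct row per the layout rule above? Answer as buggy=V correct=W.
`(lane / 4)*2 + (i % 2) + 8*(i / 2)`[8,0]=>4
lane 8: grp=2 (8/4), tig=0 (8%4)
i=0: r=0*2+0+0=0, c=grp=2
row: 4 vs 0

buggy=4 correct=0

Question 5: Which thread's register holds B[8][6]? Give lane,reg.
24,2

c:6=>grp=6  r:8=>rB=1,tig=0,lo=0
L=6*4+0=24  i=1*2+0=2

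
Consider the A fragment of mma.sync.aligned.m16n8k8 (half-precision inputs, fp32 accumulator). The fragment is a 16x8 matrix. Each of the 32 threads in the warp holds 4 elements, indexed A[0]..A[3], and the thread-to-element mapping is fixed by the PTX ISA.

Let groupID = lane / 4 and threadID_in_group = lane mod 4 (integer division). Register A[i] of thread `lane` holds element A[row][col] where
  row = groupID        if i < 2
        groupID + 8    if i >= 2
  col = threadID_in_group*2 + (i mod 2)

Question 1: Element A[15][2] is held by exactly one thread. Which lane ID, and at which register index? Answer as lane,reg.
29,2

r=15→G=7,rhi=1  c=2→T=1,p=0
L=7*4+1=29  i=1*2+0=2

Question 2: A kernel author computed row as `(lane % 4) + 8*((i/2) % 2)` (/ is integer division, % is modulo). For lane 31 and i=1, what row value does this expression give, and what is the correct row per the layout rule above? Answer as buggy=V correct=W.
buggy=3 correct=7

`(lane % 4) + 8*((i/2) % 2)`[31,1]=>3
lane 31=>31/4=7, 31 mod 4=3
i=1  r:7+0=>7  c:2·3+1=>7
row: 3 vs 7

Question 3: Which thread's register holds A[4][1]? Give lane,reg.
r=4->g=4,rb=0  c=1->t=0,b0=1
L=4*4+0=16  i=0*2+1=1

16,1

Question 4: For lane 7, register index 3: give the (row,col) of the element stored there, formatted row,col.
lane 7⇒7/4=1, 7 mod 4=3
i=3  r:1+8⇒9  c:2·3+1⇒7

9,7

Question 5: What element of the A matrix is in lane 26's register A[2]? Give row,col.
26: gid=6,tid=2
[2] (6+8,2*2+0) = (14,4)

14,4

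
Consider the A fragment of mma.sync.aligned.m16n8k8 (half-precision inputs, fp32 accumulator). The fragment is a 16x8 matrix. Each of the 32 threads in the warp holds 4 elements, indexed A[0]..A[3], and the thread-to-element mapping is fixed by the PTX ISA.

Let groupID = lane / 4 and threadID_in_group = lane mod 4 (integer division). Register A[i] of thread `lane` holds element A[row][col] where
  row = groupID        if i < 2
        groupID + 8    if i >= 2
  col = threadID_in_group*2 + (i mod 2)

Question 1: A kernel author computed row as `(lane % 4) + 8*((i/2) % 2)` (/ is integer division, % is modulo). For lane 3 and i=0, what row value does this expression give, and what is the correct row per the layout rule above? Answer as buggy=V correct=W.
buggy=3 correct=0

`(lane % 4) + 8*((i/2) % 2)`[3,0]=>3
L=3=>grp=3>>2=0, tig=3&3=3
[0]=>row 0+0=0  col 3·2+0=6
row: 3 vs 0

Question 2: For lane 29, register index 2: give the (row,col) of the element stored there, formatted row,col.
15,2

L=29->gid=29>>2=7, tid=29&3=1
[2]->row 7+8=15  col 1·2+0=2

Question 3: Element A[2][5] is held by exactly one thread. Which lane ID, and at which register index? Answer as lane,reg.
r=2->g=2,rb=0  c=5->t=2,b0=1
L=2*4+2=10  i=0*2+1=1

10,1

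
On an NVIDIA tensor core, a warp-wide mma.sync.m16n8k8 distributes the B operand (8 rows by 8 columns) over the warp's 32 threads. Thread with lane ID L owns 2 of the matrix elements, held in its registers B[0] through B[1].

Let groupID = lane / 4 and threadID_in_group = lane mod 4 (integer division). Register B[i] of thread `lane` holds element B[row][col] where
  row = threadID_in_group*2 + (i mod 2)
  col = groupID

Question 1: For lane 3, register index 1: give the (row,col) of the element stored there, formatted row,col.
7,0

lane 3: g=0 (3/4), t=3 (3%4)
i=1: r=3*2+1=7, c=g=0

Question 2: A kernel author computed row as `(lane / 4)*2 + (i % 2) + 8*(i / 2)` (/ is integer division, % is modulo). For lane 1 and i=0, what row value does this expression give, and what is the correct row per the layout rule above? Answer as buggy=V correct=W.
`(lane / 4)*2 + (i % 2) + 8*(i / 2)`[1,0]->0
lane 1: gid=0 (1/4), tid=1 (1%4)
i=0: r=1*2+0=2, c=gid=0
row: 0 vs 2

buggy=0 correct=2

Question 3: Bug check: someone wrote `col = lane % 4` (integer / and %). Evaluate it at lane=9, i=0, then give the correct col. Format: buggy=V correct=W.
buggy=1 correct=2

`lane % 4`[9,0]⇒1
lane 9⇒9/4=2, 9 mod 4=1
i=0  r:2·1+0⇒2  c:2
col: 1 vs 2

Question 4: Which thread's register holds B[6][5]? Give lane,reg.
c:5=>grp=5  r:6=>tig=3,lo=0
L=5*4+3=23  i=0=0

23,0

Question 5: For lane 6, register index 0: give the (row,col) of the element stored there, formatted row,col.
lane 6->6/4=1, 6 mod 4=2
i=0  r:2·2+0->4  c:1

4,1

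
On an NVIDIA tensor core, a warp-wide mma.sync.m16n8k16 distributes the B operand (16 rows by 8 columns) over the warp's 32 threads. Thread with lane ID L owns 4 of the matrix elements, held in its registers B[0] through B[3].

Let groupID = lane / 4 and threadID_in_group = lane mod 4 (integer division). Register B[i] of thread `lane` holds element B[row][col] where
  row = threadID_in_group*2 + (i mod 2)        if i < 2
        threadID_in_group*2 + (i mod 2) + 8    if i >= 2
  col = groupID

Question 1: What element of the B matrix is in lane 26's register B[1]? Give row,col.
26: gid=6,tid=2
[1] (2*2+1+0,6) = (5,6)

5,6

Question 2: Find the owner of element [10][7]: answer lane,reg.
c=7⇒gr=7  r=10⇒Rb=1,th=1,odd=0
L=7*4+1=29  i=1*2+0=2

29,2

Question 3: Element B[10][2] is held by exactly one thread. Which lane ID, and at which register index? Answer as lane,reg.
9,2

c=2->g=2  r=10->rb=1,t=1,b0=0
L=2*4+1=9  i=1*2+0=2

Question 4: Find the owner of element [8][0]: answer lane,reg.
0,2

c: 0->gid=0  r: 8->r8=1,tid=0,i&1=0
L=0*4+0=0  i=1*2+0=2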